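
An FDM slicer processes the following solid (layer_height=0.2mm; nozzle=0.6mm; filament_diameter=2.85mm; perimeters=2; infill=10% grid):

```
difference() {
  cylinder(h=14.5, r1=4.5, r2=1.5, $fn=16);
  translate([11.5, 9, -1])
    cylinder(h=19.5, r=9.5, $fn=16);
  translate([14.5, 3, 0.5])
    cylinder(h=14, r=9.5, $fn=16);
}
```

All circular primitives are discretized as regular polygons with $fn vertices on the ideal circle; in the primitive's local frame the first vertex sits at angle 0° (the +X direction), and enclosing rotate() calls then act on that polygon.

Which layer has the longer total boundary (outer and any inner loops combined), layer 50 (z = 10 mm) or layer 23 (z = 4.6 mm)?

layer 23 (z = 4.6 mm)

Layer 50 (z = 10): the cone: at t=0.690 of its height the radius interpolates to r₁+(r₂−r₁)t = 2.431, giving a regular 16-gon of that circumradius (perimeter = 2·16·2.431·sin(180°/16) = 15.18 mm); the r=9.5 cylinder at (11.5, 9) gives a regular 16-gon of circumradius 9.5 (constant along its height) (perimeter = 2·16·9.500·sin(180°/16) = 59.31 mm); the r=9.5 cylinder at (14.5, 3) gives a regular 16-gon of circumradius 9.5 (constant along its height) (perimeter = 2·16·9.500·sin(180°/16) = 59.31 mm); Taking the first minus the rest: starting from the cone, the r=9.5 cylinder at (11.5, 9) misses the remaining region (no effect); the r=9.5 cylinder at (14.5, 3) misses the remaining region (no effect) — boundary = 15.18 mm. So its perimeter = 15.18 mm. Layer 23 (z = 4.6): the cone (r1=4.5→r2=1.5) has section circumradius 3.548 here — a regular 16-gon (perimeter = 2·16·3.548·sin(180°/16) = 22.15 mm); the cylinder at (11.5, 9): section is a regular 16-gon, circumradius r=9.5 (perimeter = 2·16·9.500·sin(180°/16) = 59.31 mm); the r=9.5 cylinder at (14.5, 3) contributes a regular 16-gon of circumradius 9.5 (perimeter = 2·16·9.500·sin(180°/16) = 59.31 mm); After the difference (first − rest): starting from the cone, the r=9.5 cylinder at (11.5, 9) misses the remaining region (no effect); the r=9.5 cylinder at (14.5, 3) misses the remaining region (no effect) — boundary = 22.15 mm. So its perimeter = 22.15 mm. Layer 23 is larger (22.15 vs 15.18 mm).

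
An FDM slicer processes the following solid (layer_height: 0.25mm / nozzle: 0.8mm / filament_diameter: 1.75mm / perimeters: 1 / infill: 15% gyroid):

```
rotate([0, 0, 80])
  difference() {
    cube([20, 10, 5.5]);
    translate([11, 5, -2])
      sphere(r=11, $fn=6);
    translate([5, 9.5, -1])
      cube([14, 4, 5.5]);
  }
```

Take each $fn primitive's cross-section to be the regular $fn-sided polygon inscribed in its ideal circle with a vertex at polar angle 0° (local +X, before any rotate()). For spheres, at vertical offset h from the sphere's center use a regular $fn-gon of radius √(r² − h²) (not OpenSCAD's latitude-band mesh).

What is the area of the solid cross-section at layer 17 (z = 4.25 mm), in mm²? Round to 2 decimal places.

46.99 mm²

At z = 4.25 mm: the cube is present — its section is the full 20×10 rectangle (area 200.00 mm²); the r=11 sphere at (11, 5) slices to a regular 6-gon of circumradius 9.052 (√(r²−h²) with h=6.25 from center) (area = (6/2)·9.052²·sin(360°/6) = 212.88 mm²); the 14×4 cube at (5, 9.5) contributes its full rectangle (area 56.00 mm²); Taking the first minus the rest: starting from the 20×10 cube (200.00 mm²), the r=11 sphere at (11, 5) partially overlaps it — only the 152.17 mm² overlap (of its 212.88 mm²) is removed, clipping the outline; the 14×4 cube at (5, 9.5) partially overlaps it — only the 0.85 mm² overlap (of its 56.00 mm²) is removed, clipping the outline — area = 46.99 mm²; (rotated 80° about Z; rotation is an isometry so areas/perimeters/island counts are preserved). Overall, the cross-section has 3 separate islands. Net area = 46.99 mm².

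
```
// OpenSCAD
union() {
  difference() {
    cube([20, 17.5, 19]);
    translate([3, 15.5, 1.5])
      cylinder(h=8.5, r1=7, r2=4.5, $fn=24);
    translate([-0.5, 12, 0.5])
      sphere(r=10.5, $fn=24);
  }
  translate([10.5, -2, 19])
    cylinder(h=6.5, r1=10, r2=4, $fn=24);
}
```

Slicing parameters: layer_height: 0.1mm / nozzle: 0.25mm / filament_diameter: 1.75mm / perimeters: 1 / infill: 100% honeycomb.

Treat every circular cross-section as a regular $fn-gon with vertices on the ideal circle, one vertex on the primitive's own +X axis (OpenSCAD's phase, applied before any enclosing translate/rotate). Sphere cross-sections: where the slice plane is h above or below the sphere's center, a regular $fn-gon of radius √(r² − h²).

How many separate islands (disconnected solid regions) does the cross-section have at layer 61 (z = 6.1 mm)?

1

At z = 6.1 mm: the cube is present — its section is the full 20×17.5 rectangle; the cone at (3, 15.5) (r1=7→r2=4.5) has section circumradius 5.647 here — a regular 24-gon; the sphere at (-0.5, 12): section is a regular 24-gon, circumradius = √(r²−h²) = √(10.5²−5.6²) = 8.882; Subtracting the remaining from the first: starting from the 20×17.5 cube, the cone at (3, 15.5) partially overlaps it — only the 57.76 mm² overlap (of its 99.04 mm²) is removed, clipping the outline; the r=10.5 sphere at (-0.5, 12) partially overlaps it — only the 45.48 mm² overlap (of its 245.02 mm²) is removed, clipping the outline — 1 connected region; the cone at (10.5, -2) does not reach this height (z outside [19, 25.5]); Taking the union: only that combined region is present, so the union is just that shape — 1 connected region. Overall, the cross-section is a single solid region. Island count = 1.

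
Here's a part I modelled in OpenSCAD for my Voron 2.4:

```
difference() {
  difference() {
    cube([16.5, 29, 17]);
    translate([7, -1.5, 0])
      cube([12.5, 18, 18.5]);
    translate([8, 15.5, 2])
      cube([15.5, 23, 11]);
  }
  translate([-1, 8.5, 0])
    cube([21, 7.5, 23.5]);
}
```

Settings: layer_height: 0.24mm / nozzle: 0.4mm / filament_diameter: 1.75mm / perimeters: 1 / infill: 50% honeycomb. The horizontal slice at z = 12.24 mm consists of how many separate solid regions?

At z = 12.24 mm: the cube (footprint 16.5×29) is included at this height; the cube at (7, -1.5) (footprint 12.5×18) is included at this height; the cube at (8, 15.5) is present — its section is the full 15.5×23 rectangle; After the difference (first − rest): starting from the 16.5×29 cube, the 12.5×18 cube at (7, -1.5) partially overlaps it — only the 156.75 mm² overlap (of its 225.00 mm²) is removed, clipping the outline; the 15.5×23 cube at (8, 15.5) partially overlaps it — only the 106.25 mm² overlap (of its 356.50 mm²) is removed, clipping the outline — 1 connected region; the 21×7.5 cube at (-1, 8.5) contributes its full rectangle; Subtracting the remaining from the first: starting from the result so far, the 21×7.5 cube at (-1, 8.5) partially overlaps it — only the 52.50 mm² overlap (of its 157.50 mm²) is removed, clipping the outline — 2 connected regions. The result has 2 disconnected regions.

2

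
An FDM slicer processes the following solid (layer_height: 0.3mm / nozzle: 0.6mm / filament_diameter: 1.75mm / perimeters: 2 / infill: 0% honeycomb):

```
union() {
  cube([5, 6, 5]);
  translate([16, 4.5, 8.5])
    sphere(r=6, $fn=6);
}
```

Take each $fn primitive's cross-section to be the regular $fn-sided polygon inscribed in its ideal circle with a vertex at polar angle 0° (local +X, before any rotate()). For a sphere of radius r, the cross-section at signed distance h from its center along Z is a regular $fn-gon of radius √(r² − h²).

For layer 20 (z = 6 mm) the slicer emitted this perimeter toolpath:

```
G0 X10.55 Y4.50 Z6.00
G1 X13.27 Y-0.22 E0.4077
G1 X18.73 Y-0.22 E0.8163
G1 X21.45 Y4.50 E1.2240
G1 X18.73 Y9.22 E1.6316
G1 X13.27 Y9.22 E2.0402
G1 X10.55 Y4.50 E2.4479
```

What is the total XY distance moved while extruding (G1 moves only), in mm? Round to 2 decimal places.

32.71 mm

Sum the Euclidean lengths of each G1 segment: total = 32.71 mm.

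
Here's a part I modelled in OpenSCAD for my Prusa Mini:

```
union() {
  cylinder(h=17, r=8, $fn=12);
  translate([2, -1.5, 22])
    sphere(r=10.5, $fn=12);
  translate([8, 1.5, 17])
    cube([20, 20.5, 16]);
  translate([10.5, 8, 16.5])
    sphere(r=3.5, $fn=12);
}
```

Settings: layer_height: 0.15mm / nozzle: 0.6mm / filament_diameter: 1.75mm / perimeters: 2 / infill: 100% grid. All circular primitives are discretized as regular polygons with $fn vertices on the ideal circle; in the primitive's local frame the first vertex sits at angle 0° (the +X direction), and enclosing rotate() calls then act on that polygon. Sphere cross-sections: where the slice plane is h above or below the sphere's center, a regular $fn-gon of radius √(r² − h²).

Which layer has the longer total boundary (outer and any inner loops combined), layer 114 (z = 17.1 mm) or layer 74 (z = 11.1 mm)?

layer 114 (z = 17.1 mm)

Layer 114 (z = 17.1): the cylinder is not intersected at this z (z outside [0, 17]); the sphere at (2, -1.5): section is a regular 12-gon, circumradius = √(r²−h²) = √(10.5²−4.9²) = 9.287 (perimeter = 2·12·9.287·sin(180°/12) = 57.68 mm); the 20×20.5 cube at (8, 1.5) contributes its full rectangle (perimeter 81.00 mm); the r=3.5 sphere at (10.5, 8) contributes a regular 12-gon of circumradius √(3.5²−0.6²) = 3.448 (perimeter = 2·12·3.448·sin(180°/12) = 21.42 mm); Merging all regions: the regions partially overlap (shared area 38.76 mm²), so the edge portions inside another operand are dropped and the merged outline is re-measured after clipping — boundary = 128.45 mm. So its perimeter = 128.45 mm. Layer 74 (z = 11.1): the r=8 cylinder contributes a regular 12-gon of circumradius 8 (perimeter = 2·12·8.000·sin(180°/12) = 49.69 mm); the sphere at (2, -1.5) is absent (|z−center|=10.900 > r=10.5); the cube at (8, 1.5) is not intersected at this z (z outside [17, 33]); the sphere at (10.5, 8) is not intersected at this z (|z−center|=5.400 > r=3.5); Merging all regions: only the r=8 cylinder is present, so the union is just that shape — boundary = 49.69 mm. So its perimeter = 49.69 mm. Layer 114 is larger (128.45 vs 49.69 mm).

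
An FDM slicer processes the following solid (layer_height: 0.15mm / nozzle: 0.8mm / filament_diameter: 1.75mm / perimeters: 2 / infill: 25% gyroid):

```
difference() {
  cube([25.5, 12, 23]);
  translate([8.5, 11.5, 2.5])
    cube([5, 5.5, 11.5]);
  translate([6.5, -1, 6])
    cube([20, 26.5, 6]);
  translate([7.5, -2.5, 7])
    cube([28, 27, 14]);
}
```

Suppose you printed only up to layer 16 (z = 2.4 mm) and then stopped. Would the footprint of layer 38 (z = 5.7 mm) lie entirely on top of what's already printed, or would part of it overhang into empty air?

Compare the two slices. At z = 2.4: the 25.5×12 cube contributes its full rectangle (area 306.00 mm²); the cube at (8.5, 11.5) is absent (z outside [2.5, 14]); the cube at (6.5, -1) is absent (z outside [6, 12]); the cube at (7.5, -2.5) is not intersected at this z (z outside [7, 21]); Taking the first minus the rest: none of the subtracted shapes is present at this height, so the 25.5×12 cube is unchanged — area = 306.00 mm². At z = 5.7: the cube is present — its section is the full 25.5×12 rectangle (area 306.00 mm²); the cube at (8.5, 11.5) is present — its section is the full 5×5.5 rectangle (area 27.50 mm²); the cube at (6.5, -1) is not intersected at this z (z outside [6, 12]); the cube at (7.5, -2.5) does not reach this height (z outside [7, 21]); Taking the first minus the rest: starting from the 25.5×12 cube (306.00 mm²), the 5×5.5 cube at (8.5, 11.5) partially overlaps it — only the 2.50 mm² overlap (of its 27.50 mm²) is removed, clipping the outline — area = 303.50 mm². Checking containment: the cross-section at z = 5.7 is a subset of the cross-section at z = 2.4.

entirely on top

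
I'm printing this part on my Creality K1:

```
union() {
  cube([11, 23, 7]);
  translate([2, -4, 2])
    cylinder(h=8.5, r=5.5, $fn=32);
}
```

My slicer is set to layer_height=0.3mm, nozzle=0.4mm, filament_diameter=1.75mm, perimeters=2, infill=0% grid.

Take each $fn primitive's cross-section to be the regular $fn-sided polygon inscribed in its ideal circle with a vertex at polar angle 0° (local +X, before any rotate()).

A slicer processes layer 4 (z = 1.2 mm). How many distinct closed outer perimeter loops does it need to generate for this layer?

1

At z = 1.2 mm: the cube is present — its section is the full 11×23 rectangle; the cylinder at (2, -4) is absent (z outside [2, 10.5]); Combining (union): only the 11×23 cube is present, so the union is just that shape — 1 connected region. The result has 1 disconnected region.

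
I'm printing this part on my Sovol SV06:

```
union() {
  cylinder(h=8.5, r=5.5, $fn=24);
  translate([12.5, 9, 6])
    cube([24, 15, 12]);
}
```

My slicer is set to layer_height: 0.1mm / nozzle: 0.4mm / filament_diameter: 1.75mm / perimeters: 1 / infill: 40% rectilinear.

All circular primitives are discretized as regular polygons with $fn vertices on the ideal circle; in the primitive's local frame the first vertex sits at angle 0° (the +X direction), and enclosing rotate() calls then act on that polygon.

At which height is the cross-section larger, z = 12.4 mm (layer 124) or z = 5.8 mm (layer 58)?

layer 124 (z = 12.4 mm)

Layer 124 (z = 12.4): the cylinder is absent (z outside [0, 8.5]); the cube at (12.5, 9) (footprint 24×15) is included at this height (area 360.00 mm²); Taking the union: only the 24×15 cube at (12.5, 9) is present, so the union is just that shape — area = 360.00 mm². So its area = 360.00 mm². Layer 58 (z = 5.8): the r=5.5 cylinder gives a regular 24-gon of circumradius 5.5 (constant along its height) (area = (24/2)·5.500²·sin(360°/24) = 93.95 mm²); the cube at (12.5, 9) does not reach this height (z outside [6, 18]); Taking the union: only the r=5.5 cylinder is present, so the union is just that shape — area = 93.95 mm². So its area = 93.95 mm². Layer 124 is larger (360.00 vs 93.95 mm²).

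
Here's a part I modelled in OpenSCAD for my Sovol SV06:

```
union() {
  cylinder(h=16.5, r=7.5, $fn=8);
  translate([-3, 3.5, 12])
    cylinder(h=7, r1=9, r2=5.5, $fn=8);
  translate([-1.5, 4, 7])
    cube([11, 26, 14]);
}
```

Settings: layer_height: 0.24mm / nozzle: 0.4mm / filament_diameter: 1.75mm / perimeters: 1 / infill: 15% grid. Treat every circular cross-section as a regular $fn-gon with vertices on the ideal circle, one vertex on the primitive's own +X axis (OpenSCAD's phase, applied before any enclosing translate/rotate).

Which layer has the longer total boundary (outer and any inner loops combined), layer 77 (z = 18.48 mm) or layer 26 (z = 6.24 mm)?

Layer 77 (z = 18.48): the cylinder does not reach this height (z outside [0, 16.5]); the cone at (-3, 3.5) (r1=9→r2=5.5) has section circumradius 5.760 here — a regular 8-gon (perimeter = 2·8·5.760·sin(180°/8) = 35.27 mm); the 11×26 cube at (-1.5, 4) contributes its full rectangle (perimeter 74.00 mm); Taking the union: the regions partially overlap (shared area 13.21 mm²), so the edge portions inside another operand are dropped and the merged outline is re-measured after clipping — boundary = 93.92 mm. So its perimeter = 93.92 mm. Layer 26 (z = 6.24): the cylinder: section is a regular 8-gon, circumradius r=7.5 (perimeter = 2·8·7.500·sin(180°/8) = 45.92 mm); the cone at (-3, 3.5) does not reach this height (z outside [12, 19]); the cube at (-1.5, 4) does not reach this height (z outside [7, 21]); Combining (union): only the r=7.5 cylinder is present, so the union is just that shape — boundary = 45.92 mm. So its perimeter = 45.92 mm. Layer 77 is larger (93.92 vs 45.92 mm).

layer 77 (z = 18.48 mm)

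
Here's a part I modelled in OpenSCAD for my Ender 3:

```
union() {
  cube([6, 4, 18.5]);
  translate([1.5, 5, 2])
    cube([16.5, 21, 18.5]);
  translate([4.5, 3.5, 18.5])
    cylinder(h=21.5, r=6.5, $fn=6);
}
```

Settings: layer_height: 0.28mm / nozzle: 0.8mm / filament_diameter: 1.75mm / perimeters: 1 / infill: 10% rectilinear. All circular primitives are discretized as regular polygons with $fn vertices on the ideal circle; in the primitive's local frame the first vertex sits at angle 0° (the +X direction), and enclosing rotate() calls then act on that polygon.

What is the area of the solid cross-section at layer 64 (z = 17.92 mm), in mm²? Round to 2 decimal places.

At z = 17.92 mm: the cube is present — its section is the full 6×4 rectangle (area 24.00 mm²); the cube at (1.5, 5) (footprint 16.5×21) is included at this height (area 346.50 mm²); the cylinder at (4.5, 3.5) is absent (z outside [18.5, 40]); Taking the union: the 2 present regions are separate (no shared area or edge), so areas and boundary lengths simply add and each stays a separate island — area = 370.50 mm². Overall, the cross-section has 2 separate islands. Net area = 370.50 mm².

370.50 mm²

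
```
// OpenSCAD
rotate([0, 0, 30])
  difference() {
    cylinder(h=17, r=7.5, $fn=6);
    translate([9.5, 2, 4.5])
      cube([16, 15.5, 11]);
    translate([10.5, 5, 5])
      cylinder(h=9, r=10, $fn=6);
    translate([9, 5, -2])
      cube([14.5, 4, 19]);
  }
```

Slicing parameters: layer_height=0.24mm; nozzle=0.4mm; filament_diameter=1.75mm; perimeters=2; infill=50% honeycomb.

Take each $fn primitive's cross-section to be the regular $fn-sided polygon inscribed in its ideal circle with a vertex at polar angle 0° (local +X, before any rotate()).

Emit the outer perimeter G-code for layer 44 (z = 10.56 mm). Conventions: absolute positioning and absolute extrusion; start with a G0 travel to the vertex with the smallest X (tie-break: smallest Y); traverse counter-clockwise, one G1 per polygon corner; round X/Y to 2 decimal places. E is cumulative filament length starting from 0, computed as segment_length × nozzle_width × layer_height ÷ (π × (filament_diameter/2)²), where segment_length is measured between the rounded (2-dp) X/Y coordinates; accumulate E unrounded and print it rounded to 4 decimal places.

G0 X-6.50 Y-3.75 Z10.56
G1 X0.00 Y-7.50 E0.2995
G1 X6.50 Y-3.75 E0.5990
G1 X6.50 Y-0.36 E0.7343
G1 X-2.07 Y4.58 E1.1291
G1 X-2.07 Y6.31 E1.1982
G1 X-6.50 Y3.75 E1.4024
G1 X-6.50 Y-3.75 E1.7017

At z = 10.56 mm: the r=7.5 cylinder gives a regular 6-gon of circumradius 7.5 (constant along its height); the 16×15.5 cube at (9.5, 2) contributes its full rectangle; the r=10 cylinder at (10.5, 5) gives a regular 6-gon of circumradius 10 (constant along its height); the 14.5×4 cube at (9, 5) contributes its full rectangle; Subtracting the remaining from the first: starting from the r=7.5 cylinder, the 16×15.5 cube at (9.5, 2) misses the remaining region (no effect); the r=10 cylinder at (10.5, 5) partially overlaps it — only the 32.75 mm² overlap (of its 259.81 mm²) is removed, clipping the outline; the 14.5×4 cube at (9, 5) misses the remaining region (no effect) — 1 connected region; (whole slice rotated 30° about Z — lengths, areas and connectivity unchanged). The outline is a single polygon with 7 vertices. Extrusion per mm of travel: 0.4 × 0.24 / (π × 0.875²) = 0.039912. Accumulating E over each segment gives final E = 1.7017.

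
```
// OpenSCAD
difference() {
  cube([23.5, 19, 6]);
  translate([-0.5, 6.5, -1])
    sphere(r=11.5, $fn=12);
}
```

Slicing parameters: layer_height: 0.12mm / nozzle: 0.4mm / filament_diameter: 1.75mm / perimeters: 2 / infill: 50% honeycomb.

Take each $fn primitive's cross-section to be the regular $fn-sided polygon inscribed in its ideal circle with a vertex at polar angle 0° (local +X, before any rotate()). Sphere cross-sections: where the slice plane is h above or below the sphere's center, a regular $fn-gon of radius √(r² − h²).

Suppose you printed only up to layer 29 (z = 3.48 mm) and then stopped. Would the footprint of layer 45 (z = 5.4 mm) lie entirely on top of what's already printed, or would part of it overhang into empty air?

part overhangs

Compare the two slices. At z = 3.48: the cube (footprint 23.5×19) is included at this height (area 446.50 mm²); the r=11.5 sphere at (-0.5, 6.5) slices to a regular 12-gon of circumradius 10.591 (√(r²−h²) with h=4.48 from center) (area = (12/2)·10.591²·sin(360°/12) = 336.54 mm²); Subtracting the remaining from the first: starting from the 23.5×19 cube (446.50 mm²), the r=11.5 sphere at (-0.5, 6.5) partially overlaps it — only the 138.28 mm² overlap (of its 336.54 mm²) is removed, clipping the outline — area = 308.22 mm². At z = 5.4: the 23.5×19 cube contributes its full rectangle (area 446.50 mm²); the r=11.5 sphere at (-0.5, 6.5) slices to a regular 12-gon of circumradius 9.555 (√(r²−h²) with h=6.4 from center) (area = (12/2)·9.555²·sin(360°/12) = 273.87 mm²); Taking the first minus the rest: starting from the 23.5×19 cube (446.50 mm²), the r=11.5 sphere at (-0.5, 6.5) partially overlaps it — only the 115.83 mm² overlap (of its 273.87 mm²) is removed, clipping the outline — area = 330.67 mm². Checking containment: at z = 5.4 the cross-section extends beyond the z = 3.48 cross-section by about 22.44 mm².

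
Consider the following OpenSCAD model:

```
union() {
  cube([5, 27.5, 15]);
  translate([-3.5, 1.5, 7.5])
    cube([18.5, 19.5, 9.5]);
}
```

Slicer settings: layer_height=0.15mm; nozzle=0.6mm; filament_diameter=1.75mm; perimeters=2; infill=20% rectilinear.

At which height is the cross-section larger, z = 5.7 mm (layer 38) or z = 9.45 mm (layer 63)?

Layer 38 (z = 5.7): the cube is present — its section is the full 5×27.5 rectangle (area 137.50 mm²); the cube at (-3.5, 1.5) is absent (z outside [7.5, 17]); Merging all regions: only the 5×27.5 cube is present, so the union is just that shape — area = 137.50 mm². So its area = 137.50 mm². Layer 63 (z = 9.45): the cube (footprint 5×27.5) is included at this height (area 137.50 mm²); the cube at (-3.5, 1.5) (footprint 18.5×19.5) is included at this height (area 360.75 mm²); Merging all regions: the regions partially overlap — summed areas 498.25 mm² minus the doubly-counted overlap 97.50 mm² gives 400.75 mm² — area = 400.75 mm². So its area = 400.75 mm². Layer 63 is larger (400.75 vs 137.50 mm²).

layer 63 (z = 9.45 mm)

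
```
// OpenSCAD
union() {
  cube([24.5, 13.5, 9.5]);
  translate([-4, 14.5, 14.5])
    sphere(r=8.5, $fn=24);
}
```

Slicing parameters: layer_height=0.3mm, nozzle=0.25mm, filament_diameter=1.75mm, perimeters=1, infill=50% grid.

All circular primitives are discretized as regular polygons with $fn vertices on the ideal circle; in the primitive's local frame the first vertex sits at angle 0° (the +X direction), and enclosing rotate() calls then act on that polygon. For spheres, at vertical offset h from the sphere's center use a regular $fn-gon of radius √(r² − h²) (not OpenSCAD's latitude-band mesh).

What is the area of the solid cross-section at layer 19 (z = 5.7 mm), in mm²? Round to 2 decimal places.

330.75 mm²

At z = 5.7 mm: the 24.5×13.5 cube contributes its full rectangle (area 330.75 mm²); the sphere at (-4, 14.5) does not reach this height (|z−center|=8.800 > r=8.5); Merging all regions: only the 24.5×13.5 cube is present, so the union is just that shape — area = 330.75 mm². Overall, the cross-section is a single solid region. Net area = 330.75 mm².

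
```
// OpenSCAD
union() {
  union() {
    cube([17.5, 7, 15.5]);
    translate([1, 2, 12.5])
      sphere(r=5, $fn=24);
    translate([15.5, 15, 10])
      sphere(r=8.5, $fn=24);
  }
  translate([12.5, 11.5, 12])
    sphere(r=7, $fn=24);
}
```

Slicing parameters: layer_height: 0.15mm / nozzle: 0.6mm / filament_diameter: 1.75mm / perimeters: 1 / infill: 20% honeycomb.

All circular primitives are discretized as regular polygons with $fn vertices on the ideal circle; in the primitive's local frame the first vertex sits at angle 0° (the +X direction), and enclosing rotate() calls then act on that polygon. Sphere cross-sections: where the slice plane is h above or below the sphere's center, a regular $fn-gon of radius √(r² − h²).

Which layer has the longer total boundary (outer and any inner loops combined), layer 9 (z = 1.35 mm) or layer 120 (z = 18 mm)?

layer 9 (z = 1.35 mm)

Layer 9 (z = 1.35): the cube (footprint 17.5×7) is included at this height (perimeter 49.00 mm); the sphere at (1, 2) is absent (|z−center|=11.150 > r=5); the sphere at (15.5, 15) does not reach this height (|z−center|=8.650 > r=8.5); Merging all regions: only the 17.5×7 cube is present, so the union is just that shape — boundary = 49.00 mm; the sphere at (12.5, 11.5) is not intersected at this z (|z−center|=10.650 > r=7); Combining (union): only that combined region is present, so the union is just that shape — boundary = 49.00 mm. So its perimeter = 49.00 mm. Layer 120 (z = 18): the cube is not intersected at this z (z outside [0, 15.5]); the sphere at (1, 2) is not intersected at this z (|z−center|=5.500 > r=5); the sphere at (15.5, 15): section is a regular 24-gon, circumradius = √(r²−h²) = √(8.5²−8²) = 2.872 (perimeter = 2·24·2.872·sin(180°/24) = 18.00 mm); Taking the union: only the r=8.5 sphere at (15.5, 15) is present, so the union is just that shape — boundary = 18.00 mm; the r=7 sphere at (12.5, 11.5) contributes a regular 24-gon of circumradius √(7²−6²) = 3.606 (perimeter = 2·24·3.606·sin(180°/24) = 22.59 mm); Combining (union): the regions partially overlap (shared area 5.61 mm²), so the edge portions inside another operand are dropped and the merged outline is re-measured after clipping — boundary = 30.67 mm. So its perimeter = 30.67 mm. Layer 9 is larger (49.00 vs 30.67 mm).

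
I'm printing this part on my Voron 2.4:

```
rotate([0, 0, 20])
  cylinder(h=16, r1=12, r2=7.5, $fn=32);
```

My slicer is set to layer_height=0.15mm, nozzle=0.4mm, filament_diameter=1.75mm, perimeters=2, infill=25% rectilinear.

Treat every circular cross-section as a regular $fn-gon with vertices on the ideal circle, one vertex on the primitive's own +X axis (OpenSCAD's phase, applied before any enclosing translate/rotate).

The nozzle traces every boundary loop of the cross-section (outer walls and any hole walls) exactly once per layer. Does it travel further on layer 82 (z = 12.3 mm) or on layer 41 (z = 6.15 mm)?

layer 41 (z = 6.15 mm)

Layer 82 (z = 12.3): the cone contributes a regular 32-gon of circumradius 8.541 (interpolated between r1=12 and r2=7.5 at t=0.769) (perimeter = 2·32·8.541·sin(180°/32) = 53.58 mm); (rotated 20° about Z; rotation is an isometry so areas/perimeters/island counts are preserved). So its perimeter = 53.58 mm. Layer 41 (z = 6.15): the cone (r1=12→r2=7.5) has section circumradius 10.270 here — a regular 32-gon (perimeter = 2·32·10.270·sin(180°/32) = 64.43 mm); (whole slice rotated 20° about Z — lengths, areas and connectivity unchanged). So its perimeter = 64.43 mm. Layer 41 is larger (64.43 vs 53.58 mm).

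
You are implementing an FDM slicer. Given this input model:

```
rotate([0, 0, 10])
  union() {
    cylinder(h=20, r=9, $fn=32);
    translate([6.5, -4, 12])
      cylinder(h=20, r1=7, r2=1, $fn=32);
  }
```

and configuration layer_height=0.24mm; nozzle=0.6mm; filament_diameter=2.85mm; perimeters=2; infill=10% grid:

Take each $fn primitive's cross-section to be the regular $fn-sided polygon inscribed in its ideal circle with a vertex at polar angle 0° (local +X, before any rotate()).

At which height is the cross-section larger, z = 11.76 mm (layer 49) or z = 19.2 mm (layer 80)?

layer 80 (z = 19.2 mm)

Layer 49 (z = 11.76): the r=9 cylinder gives a regular 32-gon of circumradius 9 (constant along its height) (area = (32/2)·9.000²·sin(360°/32) = 252.84 mm²); the cone at (6.5, -4) is absent (z outside [12, 32]); Taking the union: only the r=9 cylinder is present, so the union is just that shape — area = 252.84 mm²; (rotated 10° about Z; rotation is an isometry so areas/perimeters/island counts are preserved). So its area = 252.84 mm². Layer 80 (z = 19.2): the r=9 cylinder contributes a regular 32-gon of circumradius 9 (area = (32/2)·9.000²·sin(360°/32) = 252.84 mm²); the cone at (6.5, -4) contributes a regular 32-gon of circumradius 4.840 (interpolated between r1=7 and r2=1 at t=0.360) (area = (32/2)·4.840²·sin(360°/32) = 73.12 mm²); Merging all regions: the regions partially overlap — summed areas 325.96 mm² minus the doubly-counted overlap 45.10 mm² gives 280.86 mm² — area = 280.86 mm²; (whole slice rotated 10° about Z — lengths, areas and connectivity unchanged). So its area = 280.86 mm². Layer 80 is larger (280.86 vs 252.84 mm²).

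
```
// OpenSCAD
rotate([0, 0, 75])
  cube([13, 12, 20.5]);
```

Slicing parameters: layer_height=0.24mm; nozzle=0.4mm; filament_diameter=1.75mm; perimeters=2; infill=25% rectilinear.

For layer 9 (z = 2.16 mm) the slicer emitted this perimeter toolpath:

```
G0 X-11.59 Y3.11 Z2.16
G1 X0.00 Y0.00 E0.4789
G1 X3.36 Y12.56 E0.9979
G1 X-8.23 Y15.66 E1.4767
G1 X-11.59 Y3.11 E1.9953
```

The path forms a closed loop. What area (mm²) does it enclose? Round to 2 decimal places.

Apply the shoelace formula to the sequence of (X, Y) vertices; enclosed area = 155.95 mm².

155.95 mm²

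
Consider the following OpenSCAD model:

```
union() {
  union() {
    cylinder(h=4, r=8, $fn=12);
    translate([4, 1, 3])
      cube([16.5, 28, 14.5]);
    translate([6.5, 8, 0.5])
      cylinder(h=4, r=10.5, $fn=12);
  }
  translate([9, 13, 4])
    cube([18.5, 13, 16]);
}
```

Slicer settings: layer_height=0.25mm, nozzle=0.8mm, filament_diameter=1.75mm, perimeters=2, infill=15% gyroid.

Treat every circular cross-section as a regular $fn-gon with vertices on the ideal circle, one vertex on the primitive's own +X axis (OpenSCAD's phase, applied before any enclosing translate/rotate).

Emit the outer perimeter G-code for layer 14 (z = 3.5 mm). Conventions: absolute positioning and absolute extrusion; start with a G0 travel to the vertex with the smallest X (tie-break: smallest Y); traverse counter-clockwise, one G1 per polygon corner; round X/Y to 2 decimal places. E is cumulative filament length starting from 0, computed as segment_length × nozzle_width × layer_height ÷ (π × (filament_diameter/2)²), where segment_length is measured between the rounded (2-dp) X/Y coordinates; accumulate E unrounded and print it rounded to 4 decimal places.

G0 X-8.00 Y0.00 Z3.50
G1 X-6.93 Y-4.00 E0.3443
G1 X-4.00 Y-6.93 E0.6888
G1 X0.00 Y-8.00 E1.0331
G1 X4.00 Y-6.93 E1.3774
G1 X6.93 Y-4.00 E1.7220
G1 X7.39 Y-2.26 E1.8716
G1 X11.75 Y-1.09 E2.2470
G1 X13.84 Y1.00 E2.4928
G1 X20.50 Y1.00 E3.0465
G1 X20.50 Y29.00 E5.3748
G1 X4.00 Y29.00 E6.7467
G1 X4.00 Y17.83 E7.6755
G1 X1.25 Y17.09 E7.9123
G1 X-2.59 Y13.25 E8.3639
G1 X-4.00 Y8.00 E8.8159
G1 X-3.73 Y7.00 E8.9020
G1 X-4.00 Y6.93 E8.9252
G1 X-6.93 Y4.00 E9.2697
G1 X-8.00 Y0.00 E9.6140

At z = 3.5 mm: the r=8 cylinder gives a regular 12-gon of circumradius 8 (constant along its height); the 16.5×28 cube at (4, 1) contributes its full rectangle; the r=10.5 cylinder at (6.5, 8) gives a regular 12-gon of circumradius 10.5 (constant along its height); Taking the union: the regions partially overlap (shared area 270.92 mm²), so overlapping operands fuse into one piece — 1 connected region; the cube at (9, 13) does not reach this height (z outside [4, 20]); Combining (union): only that combined region is present, so the union is just that shape — 1 connected region. The outline is a single polygon with 19 vertices. Extrusion per mm of travel: 0.8 × 0.25 / (π × 0.875²) = 0.083150. Accumulating E over each segment gives final E = 9.6140.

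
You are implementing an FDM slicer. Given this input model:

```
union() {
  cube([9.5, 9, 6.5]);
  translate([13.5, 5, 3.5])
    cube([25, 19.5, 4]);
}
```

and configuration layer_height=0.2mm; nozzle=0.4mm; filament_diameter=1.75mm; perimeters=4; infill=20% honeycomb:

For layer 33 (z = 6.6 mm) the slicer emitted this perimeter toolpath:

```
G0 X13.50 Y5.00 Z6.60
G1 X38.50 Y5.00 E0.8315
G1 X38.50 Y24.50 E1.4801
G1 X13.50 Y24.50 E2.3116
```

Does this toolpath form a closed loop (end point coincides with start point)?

no

Start point (G0): (13.50, 5.00). End point (last G1): the path does not return to the start — open.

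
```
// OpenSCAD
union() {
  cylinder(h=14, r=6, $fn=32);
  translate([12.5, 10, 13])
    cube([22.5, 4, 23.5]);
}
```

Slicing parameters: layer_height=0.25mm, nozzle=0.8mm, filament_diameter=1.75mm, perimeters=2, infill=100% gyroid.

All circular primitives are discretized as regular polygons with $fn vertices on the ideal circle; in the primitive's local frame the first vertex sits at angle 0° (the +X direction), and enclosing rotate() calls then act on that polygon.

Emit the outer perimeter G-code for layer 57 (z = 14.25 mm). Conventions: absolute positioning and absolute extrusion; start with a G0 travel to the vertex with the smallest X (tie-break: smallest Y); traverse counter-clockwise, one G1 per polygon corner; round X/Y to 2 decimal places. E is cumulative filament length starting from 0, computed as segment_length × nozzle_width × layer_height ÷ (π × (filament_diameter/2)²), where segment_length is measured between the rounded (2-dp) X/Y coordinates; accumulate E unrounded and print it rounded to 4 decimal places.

At z = 14.25 mm: the cylinder does not reach this height (z outside [0, 14]); the 22.5×4 cube at (12.5, 10) contributes its full rectangle; Merging all regions: only the 22.5×4 cube at (12.5, 10) is present, so the union is just that shape — 1 connected region. The outline is a single polygon with 4 vertices. Extrusion per mm of travel: 0.8 × 0.25 / (π × 0.875²) = 0.083150. Accumulating E over each segment gives final E = 4.4070.

G0 X12.50 Y10.00 Z14.25
G1 X35.00 Y10.00 E1.8709
G1 X35.00 Y14.00 E2.2035
G1 X12.50 Y14.00 E4.0744
G1 X12.50 Y10.00 E4.4070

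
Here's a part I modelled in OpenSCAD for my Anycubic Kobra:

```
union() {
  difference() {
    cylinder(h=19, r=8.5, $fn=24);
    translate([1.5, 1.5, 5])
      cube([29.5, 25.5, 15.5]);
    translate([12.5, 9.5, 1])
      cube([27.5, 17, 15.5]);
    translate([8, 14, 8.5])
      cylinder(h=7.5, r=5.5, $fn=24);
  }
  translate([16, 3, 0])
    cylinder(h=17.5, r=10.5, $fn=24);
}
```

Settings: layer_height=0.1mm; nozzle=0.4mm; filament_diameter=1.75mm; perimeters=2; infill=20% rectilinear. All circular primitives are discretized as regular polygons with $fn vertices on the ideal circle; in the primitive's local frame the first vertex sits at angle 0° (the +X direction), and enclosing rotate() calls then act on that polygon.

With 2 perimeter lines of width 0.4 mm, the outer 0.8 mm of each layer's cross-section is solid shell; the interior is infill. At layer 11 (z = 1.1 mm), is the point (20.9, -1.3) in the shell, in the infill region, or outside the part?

At z = 1.1 mm: the r=8.5 cylinder gives a regular 24-gon of circumradius 8.5 (constant along its height); the cube at (1.5, 1.5) is absent (z outside [5, 20.5]); the 27.5×17 cube at (12.5, 9.5) contributes its full rectangle; the cylinder at (8, 14) is not intersected at this z (z outside [8.5, 16]); Taking the first minus the rest: starting from the r=8.5 cylinder, the 27.5×17 cube at (12.5, 9.5) misses the remaining region (no effect) — 1 connected region; the r=10.5 cylinder at (16, 3) gives a regular 24-gon of circumradius 10.5 (constant along its height); Taking the union: the regions partially overlap (shared area 16.84 mm²), so overlapping operands fuse into one piece — 1 connected region. Overall, the cross-section is a single solid region. The nearest boundary edge runs (25.09, -2.25)→(23.42, -4.42); distance from the point to it = 3.91 mm. The point is inside the cross-section and 3.91 mm from the nearest boundary — more than the 0.8 mm shell width (2 × 0.4), so it's in the infill interior.

infill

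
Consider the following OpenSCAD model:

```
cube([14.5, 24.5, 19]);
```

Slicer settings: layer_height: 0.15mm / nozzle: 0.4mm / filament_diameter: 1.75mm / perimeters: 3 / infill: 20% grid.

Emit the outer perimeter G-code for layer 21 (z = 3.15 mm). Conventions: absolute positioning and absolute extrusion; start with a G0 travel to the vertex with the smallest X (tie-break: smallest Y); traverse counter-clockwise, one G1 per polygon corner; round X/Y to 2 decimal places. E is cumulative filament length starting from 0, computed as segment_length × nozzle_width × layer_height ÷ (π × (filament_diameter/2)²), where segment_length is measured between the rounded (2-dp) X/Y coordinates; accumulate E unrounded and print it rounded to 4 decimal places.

G0 X0.00 Y0.00 Z3.15
G1 X14.50 Y0.00 E0.3617
G1 X14.50 Y24.50 E0.9729
G1 X0.00 Y24.50 E1.3346
G1 X0.00 Y0.00 E1.9457

At z = 3.15 mm: the cube (footprint 14.5×24.5) is included at this height. The outline is a single polygon with 4 vertices. Extrusion per mm of travel: 0.4 × 0.15 / (π × 0.875²) = 0.024945. Accumulating E over each segment gives final E = 1.9457.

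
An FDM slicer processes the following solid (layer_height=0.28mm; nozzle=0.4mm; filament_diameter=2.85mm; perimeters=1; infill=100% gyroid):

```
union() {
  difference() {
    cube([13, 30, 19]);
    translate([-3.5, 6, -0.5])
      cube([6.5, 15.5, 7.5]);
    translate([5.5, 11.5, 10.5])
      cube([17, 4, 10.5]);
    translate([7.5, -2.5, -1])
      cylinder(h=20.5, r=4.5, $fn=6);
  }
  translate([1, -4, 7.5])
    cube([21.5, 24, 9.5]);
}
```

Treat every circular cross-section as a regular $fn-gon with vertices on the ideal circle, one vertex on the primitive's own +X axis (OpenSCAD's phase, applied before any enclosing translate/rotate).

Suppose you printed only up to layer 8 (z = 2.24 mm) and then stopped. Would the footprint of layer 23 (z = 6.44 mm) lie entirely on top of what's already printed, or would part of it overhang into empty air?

entirely on top

Compare the two slices. At z = 2.24: the 13×30 cube contributes its full rectangle (area 390.00 mm²); the 6.5×15.5 cube at (-3.5, 6) contributes its full rectangle (area 100.75 mm²); the cube at (5.5, 11.5) is absent (z outside [10.5, 21]); the cylinder at (7.5, -2.5): section is a regular 6-gon, circumradius r=4.5 (area = (6/2)·4.500²·sin(360°/6) = 52.61 mm²); After the difference (first − rest): starting from the 13×30 cube (390.00 mm²), the 6.5×15.5 cube at (-3.5, 6) partially overlaps it — only the 46.50 mm² overlap (of its 100.75 mm²) is removed, clipping the outline; the r=4.5 cylinder at (7.5, -2.5) partially overlaps it — only the 7.41 mm² overlap (of its 52.61 mm²) is removed, clipping the outline — area = 336.09 mm²; the cube at (1, -4) is not intersected at this z (z outside [7.5, 17]); Merging all regions: only the result so far is present, so the union is just that shape — area = 336.09 mm². At z = 6.44: the cube is present — its section is the full 13×30 rectangle (area 390.00 mm²); the cube at (-3.5, 6) (footprint 6.5×15.5) is included at this height (area 100.75 mm²); the cube at (5.5, 11.5) is not intersected at this z (z outside [10.5, 21]); the cylinder at (7.5, -2.5): section is a regular 6-gon, circumradius r=4.5 (area = (6/2)·4.500²·sin(360°/6) = 52.61 mm²); After the difference (first − rest): starting from the 13×30 cube (390.00 mm²), the 6.5×15.5 cube at (-3.5, 6) partially overlaps it — only the 46.50 mm² overlap (of its 100.75 mm²) is removed, clipping the outline; the r=4.5 cylinder at (7.5, -2.5) partially overlaps it — only the 7.41 mm² overlap (of its 52.61 mm²) is removed, clipping the outline — area = 336.09 mm²; the cube at (1, -4) does not reach this height (z outside [7.5, 17]); Taking the union: only that combined region is present, so the union is just that shape — area = 336.09 mm². Checking containment: the cross-section at z = 6.44 is a subset of the cross-section at z = 2.24.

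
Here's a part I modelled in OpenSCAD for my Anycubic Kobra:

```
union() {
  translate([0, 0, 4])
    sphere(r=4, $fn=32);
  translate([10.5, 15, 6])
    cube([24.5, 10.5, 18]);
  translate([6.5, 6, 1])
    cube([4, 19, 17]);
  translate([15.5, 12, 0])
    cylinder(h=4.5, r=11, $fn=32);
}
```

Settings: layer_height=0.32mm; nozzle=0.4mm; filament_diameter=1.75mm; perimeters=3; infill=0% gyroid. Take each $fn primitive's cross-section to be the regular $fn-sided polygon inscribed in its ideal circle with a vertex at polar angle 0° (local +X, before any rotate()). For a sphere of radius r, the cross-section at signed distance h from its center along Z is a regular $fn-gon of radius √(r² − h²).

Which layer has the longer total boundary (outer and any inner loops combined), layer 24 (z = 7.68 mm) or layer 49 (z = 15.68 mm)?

Layer 24 (z = 7.68): the r=4 sphere contributes a regular 32-gon of circumradius √(4²−3.68²) = 1.568 (perimeter = 2·32·1.568·sin(180°/32) = 9.83 mm); the cube at (10.5, 15) is present — its section is the full 24.5×10.5 rectangle (perimeter 70.00 mm); the cube at (6.5, 6) is present — its section is the full 4×19 rectangle (perimeter 46.00 mm); the cylinder at (15.5, 12) does not reach this height (z outside [0, 4.5]); Merging all regions: the 3 present regions share edge segments without overlapping in area, so areas simply add but the touching pieces fuse into one outline (the shared edge portions become interior and drop out of the boundary) — boundary = 105.83 mm. So its perimeter = 105.83 mm. Layer 49 (z = 15.68): the sphere is not intersected at this z (|z−center|=11.680 > r=4); the 24.5×10.5 cube at (10.5, 15) contributes its full rectangle (perimeter 70.00 mm); the cube at (6.5, 6) is present — its section is the full 4×19 rectangle (perimeter 46.00 mm); the cylinder at (15.5, 12) is not intersected at this z (z outside [0, 4.5]); Taking the union: the 2 present regions share edge segments without overlapping in area, so areas simply add but the touching pieces fuse into one outline (the shared edge portions become interior and drop out of the boundary) — boundary = 96.00 mm. So its perimeter = 96.00 mm. Layer 24 is larger (105.83 vs 96.00 mm).

layer 24 (z = 7.68 mm)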